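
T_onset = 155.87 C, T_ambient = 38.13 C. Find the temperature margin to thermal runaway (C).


Safety margin = 155.87 C - 38.13 C = 117.74 C

117.74 C


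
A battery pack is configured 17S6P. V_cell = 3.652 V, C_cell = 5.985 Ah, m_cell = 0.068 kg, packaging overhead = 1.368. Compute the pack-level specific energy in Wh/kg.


Step 1: V_pack = 17 * 3.652 = 62.084 V
Step 2: C_pack = 6 * 5.985 = 35.91 Ah
Step 3: E_pack = V_pack * C_pack = 62.084 * 35.91 = 2229.4 Wh
Step 4: m_pack = 17 * 6 * 0.068 * 1.368 = 9.4884 kg
Step 5: ED = E_pack / m_pack = 2229.4 / 9.4884 = 235.0 Wh/kg

235.0 Wh/kg


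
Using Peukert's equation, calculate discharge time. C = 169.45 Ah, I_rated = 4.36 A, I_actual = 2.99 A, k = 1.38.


Step 1: t_rated = C / I_rated = 169.45 / 4.36 = 38.865 hr
Step 2: ratio = 4.36 / 2.99 = 1.4582
Step 3: ratio^k = 1.4582^1.38 = 1.6829
Step 4: t = t_rated * ratio^k = 38.865 * 1.6829 = 65.41 hr

65.41 hr


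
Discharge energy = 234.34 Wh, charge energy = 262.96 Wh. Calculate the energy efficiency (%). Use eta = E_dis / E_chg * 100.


eta_e = E_dis / E_chg * 100 = 234.34 / 262.96 * 100 = 89.12%

89.12%


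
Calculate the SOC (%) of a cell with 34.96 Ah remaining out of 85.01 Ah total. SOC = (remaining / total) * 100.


SOC% = 34.96 / 85.01 * 100 = 41.12%

41.12%


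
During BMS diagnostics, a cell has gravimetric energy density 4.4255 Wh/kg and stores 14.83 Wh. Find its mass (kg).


m = E / ED = 14.83 / 4.4255 = 3.351 kg

3.351 kg


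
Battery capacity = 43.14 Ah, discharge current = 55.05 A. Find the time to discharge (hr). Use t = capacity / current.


Runtime = 43.14 Ah / 55.05 A = 0.7837 hr

0.7837 hr


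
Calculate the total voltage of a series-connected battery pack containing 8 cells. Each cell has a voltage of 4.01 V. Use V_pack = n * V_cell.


V_pack = n * V_cell = 8 * 4.01 = 32.08 V

32.08 V


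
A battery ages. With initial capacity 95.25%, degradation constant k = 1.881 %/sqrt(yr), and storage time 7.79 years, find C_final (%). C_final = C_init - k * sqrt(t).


sqrt(t) = sqrt(7.79) = 2.7911
C_final = 95.25 - 1.881 * 2.7911 = 90.00%

90.00%


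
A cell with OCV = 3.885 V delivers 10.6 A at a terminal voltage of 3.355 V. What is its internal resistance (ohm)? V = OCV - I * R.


R = (OCV - V) / I = (3.885 - 3.355) / 10.6 = 0.05000 ohm

0.05000 ohm


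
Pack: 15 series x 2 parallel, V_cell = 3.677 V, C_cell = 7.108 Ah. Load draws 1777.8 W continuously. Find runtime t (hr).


Step 1: E_pack = Ns * V_cell * Np * C_cell = 15 * 3.677 * 2 * 7.108 = 784.08 Wh
Step 2: t = E_pack / P = 784.08 / 1777.8 = 0.4410 hr

0.4410 hr


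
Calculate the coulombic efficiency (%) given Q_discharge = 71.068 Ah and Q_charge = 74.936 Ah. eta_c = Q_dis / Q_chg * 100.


Coulombic efficiency = 71.068/74.936 * 100% = 94.84%

94.84%


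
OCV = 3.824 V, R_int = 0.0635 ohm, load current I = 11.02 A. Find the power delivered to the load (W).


Step 1: V_terminal = OCV - I*R = 3.824 - 11.02 * 0.0635 = 3.1242 V
Step 2: P_out = V_terminal * I = 3.1242 * 11.02 = 34.43 W

34.43 W


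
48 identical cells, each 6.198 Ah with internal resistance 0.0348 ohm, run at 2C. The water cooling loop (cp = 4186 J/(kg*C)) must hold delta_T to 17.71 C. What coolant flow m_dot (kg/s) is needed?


Step 1: I = 2 * 6.198 = 12.396 A
Step 2: Q_cell = I^2 * R = 12.396^2 * 0.0348 = 5.3474 W
Step 3: Q_total = 48 * 5.3474 = 256.68 W
Step 4: m_dot = Q_total / (cp * dT) = 256.68 / (4186 * 17.71) = 0.003462 kg/s

0.003462 kg/s


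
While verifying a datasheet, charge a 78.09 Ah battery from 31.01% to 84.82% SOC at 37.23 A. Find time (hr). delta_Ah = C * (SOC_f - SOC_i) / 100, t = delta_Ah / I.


delta_Ah = 78.09 * (84.82 - 31.01) / 100 = 42.02 Ah
t = delta_Ah / I = 42.02 / 37.23 = 1.129 hr

1.129 hr


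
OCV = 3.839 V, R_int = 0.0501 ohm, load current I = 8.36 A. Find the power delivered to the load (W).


Step 1: V_terminal = OCV - I*R = 3.839 - 8.36 * 0.0501 = 3.4202 V
Step 2: P_out = V_terminal * I = 3.4202 * 8.36 = 28.59 W

28.59 W


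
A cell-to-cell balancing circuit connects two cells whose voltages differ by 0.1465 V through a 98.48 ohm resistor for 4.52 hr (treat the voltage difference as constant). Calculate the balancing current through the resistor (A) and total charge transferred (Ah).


First, Ohm's law: I_bal = 0.1465 V / 98.48 ohm = 0.0014876 A
Then Q = I * t = 0.0014876 A * 4.52 hr = 0.006724 Ah

I=0.0014876 A, Q=0.006724 Ah


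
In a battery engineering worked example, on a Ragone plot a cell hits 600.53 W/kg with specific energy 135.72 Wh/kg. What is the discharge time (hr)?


t = E / P = 135.72 / 600.53 = 0.2260 hr

0.2260 hr


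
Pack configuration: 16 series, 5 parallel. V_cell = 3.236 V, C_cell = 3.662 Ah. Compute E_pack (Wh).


V_pack = 16 * 3.236 = 51.776 V
C_pack = 5 * 3.662 = 18.31 Ah
E = V_pack * C_pack = 51.776 * 18.31 = 948.0 Wh

948.0 Wh


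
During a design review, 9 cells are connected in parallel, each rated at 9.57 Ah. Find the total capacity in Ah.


C_total = 9 * 9.57 = 86.13 Ah

86.13 Ah


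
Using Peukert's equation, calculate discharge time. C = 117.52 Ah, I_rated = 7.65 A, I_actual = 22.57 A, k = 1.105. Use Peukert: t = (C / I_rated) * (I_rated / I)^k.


t_rated = C / I_rated = 117.52 / 7.65 = 15.362 hr
(I_rated/I)^k = (0.33895)^1.105 = 0.30255
t = t_rated * (I_rated/I)^k = 15.362 * 0.30255 = 4.648 hr

4.648 hr


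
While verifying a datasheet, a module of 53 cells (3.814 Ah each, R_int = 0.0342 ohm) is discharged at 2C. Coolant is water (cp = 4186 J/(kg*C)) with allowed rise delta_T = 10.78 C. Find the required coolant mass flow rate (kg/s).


Step 1: I = 2 * 3.814 = 7.628 A
Step 2: Q_cell = I^2 * R = 7.628^2 * 0.0342 = 1.99 W
Step 3: Q_total = 53 * 1.99 = 105.47 W
Step 4: m_dot = Q_total / (cp * dT) = 105.47 / (4186 * 10.78) = 0.002337 kg/s

0.002337 kg/s


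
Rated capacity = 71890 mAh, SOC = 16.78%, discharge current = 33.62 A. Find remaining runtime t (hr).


Convert: C_total = 71890 mAh = 71.89 Ah
Step 1: remaining = SOC/100 * C_total = 16.78/100 * 71.89 = 12.063 Ah
Step 2: t = remaining / I = 12.063 / 33.62 = 0.3588 hr

0.3588 hr


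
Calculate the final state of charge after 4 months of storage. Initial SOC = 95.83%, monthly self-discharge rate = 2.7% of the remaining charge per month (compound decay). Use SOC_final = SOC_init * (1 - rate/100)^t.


decay = (1 - 2.7/100)^4 = 0.8963
SOC_final = 95.83 * 0.8963 = 85.89%

85.89%


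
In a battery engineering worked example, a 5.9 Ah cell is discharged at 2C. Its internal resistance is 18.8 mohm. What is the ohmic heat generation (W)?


Convert: R = 18.8 mohm = 0.0188 ohm
Step 1: I = C_rate * capacity = 2 * 5.9 = 11.8 A
Step 2: Q = I^2 * R = 11.8^2 * 0.0188 = 139.24 * 0.0188 = 2.618 W

2.618 W


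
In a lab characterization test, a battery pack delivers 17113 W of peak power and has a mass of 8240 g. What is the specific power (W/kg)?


Convert: m = 8240 g = 8.24 kg
Specific power = 17113 W / 8.24 kg = 2077 W/kg

2077 W/kg


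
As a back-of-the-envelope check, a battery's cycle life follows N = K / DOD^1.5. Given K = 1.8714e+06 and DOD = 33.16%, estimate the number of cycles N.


DOD^1.5 = 190.95
N = K / DOD^1.5 = 1.8714e+06 / 190.95 = 9800

9800 cycles


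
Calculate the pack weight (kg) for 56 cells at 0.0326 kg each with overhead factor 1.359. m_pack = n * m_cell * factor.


Cell mass sum = 56 * 0.0326 = 1.8256 kg
With overhead 1.359: m_pack = 1.8256 * 1.359 = 2.481 kg

2.481 kg


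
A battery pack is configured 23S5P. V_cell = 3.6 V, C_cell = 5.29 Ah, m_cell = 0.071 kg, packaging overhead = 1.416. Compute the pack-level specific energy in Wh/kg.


Step 1: V_pack = 23 * 3.6 = 82.8 V
Step 2: C_pack = 5 * 5.29 = 26.45 Ah
Step 3: E_pack = V_pack * C_pack = 82.8 * 26.45 = 2190.1 Wh
Step 4: m_pack = 23 * 5 * 0.071 * 1.416 = 11.562 kg
Step 5: ED = E_pack / m_pack = 2190.1 / 11.562 = 189.4 Wh/kg

189.4 Wh/kg


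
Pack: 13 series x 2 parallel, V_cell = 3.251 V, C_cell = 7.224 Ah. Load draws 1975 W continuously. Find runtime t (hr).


Step 1: E_pack = Ns * V_cell * Np * C_cell = 13 * 3.251 * 2 * 7.224 = 610.62 Wh
Step 2: t = E_pack / P = 610.62 / 1975 = 0.3092 hr

0.3092 hr


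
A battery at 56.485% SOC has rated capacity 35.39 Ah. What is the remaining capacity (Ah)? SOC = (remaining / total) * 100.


remaining = SOC / 100 * total = 56.485 / 100 * 35.39 = 19.99 Ah

19.99 Ah


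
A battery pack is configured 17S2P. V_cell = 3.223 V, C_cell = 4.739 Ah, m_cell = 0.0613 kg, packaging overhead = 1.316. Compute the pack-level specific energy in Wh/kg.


Step 1: V_pack = 17 * 3.223 = 54.791 V
Step 2: C_pack = 2 * 4.739 = 9.478 Ah
Step 3: E_pack = V_pack * C_pack = 54.791 * 9.478 = 519.31 Wh
Step 4: m_pack = 17 * 2 * 0.0613 * 1.316 = 2.7428 kg
Step 5: ED = E_pack / m_pack = 519.31 / 2.7428 = 189.3 Wh/kg

189.3 Wh/kg


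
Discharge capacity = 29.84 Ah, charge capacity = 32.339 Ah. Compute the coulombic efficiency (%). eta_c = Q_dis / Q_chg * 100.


Coulombic efficiency = 29.84/32.339 * 100% = 92.27%

92.27%


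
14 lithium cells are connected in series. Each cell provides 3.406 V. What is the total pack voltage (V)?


With 14 cells in series at 3.406 V each, V_pack = 47.684 V

47.684 V


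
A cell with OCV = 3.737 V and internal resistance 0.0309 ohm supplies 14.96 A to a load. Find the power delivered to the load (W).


Step 1: V_terminal = OCV - I*R = 3.737 - 14.96 * 0.0309 = 3.2747 V
Step 2: P_out = V_terminal * I = 3.2747 * 14.96 = 48.99 W

48.99 W


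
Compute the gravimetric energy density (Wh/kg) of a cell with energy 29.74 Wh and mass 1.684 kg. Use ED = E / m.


ED = E / m = 29.74 / 1.684 = 17.66 Wh/kg

17.66 Wh/kg


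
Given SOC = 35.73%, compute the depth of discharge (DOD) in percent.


DOD = 100 - SOC = 100 - 35.73 = 64.27%

64.27%


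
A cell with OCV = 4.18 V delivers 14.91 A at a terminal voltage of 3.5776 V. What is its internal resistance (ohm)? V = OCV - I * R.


R = (OCV - V) / I = (4.18 - 3.5776) / 14.91 = 0.04040 ohm

0.04040 ohm


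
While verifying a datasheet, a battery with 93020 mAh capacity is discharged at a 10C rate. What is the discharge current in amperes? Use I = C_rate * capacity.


Convert: capacity = 93020 mAh = 93.02 Ah
At 10C: I = 10 * 93.02 Ah = 930.2 A

930.2 A


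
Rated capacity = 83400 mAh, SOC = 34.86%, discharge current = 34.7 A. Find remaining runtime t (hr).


Convert: C_total = 83400 mAh = 83.4 Ah
Step 1: remaining = SOC/100 * C_total = 34.86/100 * 83.4 = 29.073 Ah
Step 2: t = remaining / I = 29.073 / 34.7 = 0.8378 hr

0.8378 hr


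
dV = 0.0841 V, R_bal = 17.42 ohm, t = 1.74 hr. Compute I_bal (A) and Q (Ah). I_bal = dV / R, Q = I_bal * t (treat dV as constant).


I_bal = dV / R = 0.0841 / 17.42 = 0.0048278 A
Q = I_bal * t = 0.0048278 * 1.74 = 0.008400 Ah

I=0.0048278 A, Q=0.008400 Ah


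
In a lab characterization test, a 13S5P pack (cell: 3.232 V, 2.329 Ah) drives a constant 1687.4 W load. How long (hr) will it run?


Step 1: E_pack = Ns * V_cell * Np * C_cell = 13 * 3.232 * 5 * 2.329 = 489.28 Wh
Step 2: t = E_pack / P = 489.28 / 1687.4 = 0.2900 hr

0.2900 hr


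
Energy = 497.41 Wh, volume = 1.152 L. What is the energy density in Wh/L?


ED = E / V = 497.41 / 1.152 = 431.8 Wh/L

431.8 Wh/L


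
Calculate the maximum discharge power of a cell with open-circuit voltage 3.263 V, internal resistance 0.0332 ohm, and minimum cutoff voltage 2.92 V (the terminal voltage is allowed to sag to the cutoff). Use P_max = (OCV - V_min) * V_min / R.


P_max = (OCV - V_min) * V_min / R = (3.263 - 2.92) * 2.92 / 0.0332 = 0.343 * 2.92 / 0.0332 = 30.17 W

30.17 W


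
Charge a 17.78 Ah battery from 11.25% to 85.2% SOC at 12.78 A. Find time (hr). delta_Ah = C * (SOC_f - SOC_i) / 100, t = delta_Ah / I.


delta_Ah = 17.78 * (85.2 - 11.25) / 100 = 13.148 Ah
t = delta_Ah / I = 13.148 / 12.78 = 1.029 hr

1.029 hr


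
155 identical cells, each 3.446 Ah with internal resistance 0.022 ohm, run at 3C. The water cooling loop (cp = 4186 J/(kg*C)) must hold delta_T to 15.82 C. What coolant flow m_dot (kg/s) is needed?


Step 1: I = 3 * 3.446 = 10.338 A
Step 2: Q_cell = I^2 * R = 10.338^2 * 0.022 = 2.3512 W
Step 3: Q_total = 155 * 2.3512 = 364.44 W
Step 4: m_dot = Q_total / (cp * dT) = 364.44 / (4186 * 15.82) = 0.005503 kg/s

0.005503 kg/s


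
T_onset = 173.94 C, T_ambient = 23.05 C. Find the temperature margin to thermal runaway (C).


Safety margin = 173.94 C - 23.05 C = 150.89 C

150.89 C


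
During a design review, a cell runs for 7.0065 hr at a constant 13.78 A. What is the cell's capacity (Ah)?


C = I * t = 13.78 * 7.0065 = 96.55 Ah

96.55 Ah


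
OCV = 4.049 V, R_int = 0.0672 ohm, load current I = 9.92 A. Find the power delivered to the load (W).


Step 1: V_terminal = OCV - I*R = 4.049 - 9.92 * 0.0672 = 3.3824 V
Step 2: P_out = V_terminal * I = 3.3824 * 9.92 = 33.55 W

33.55 W


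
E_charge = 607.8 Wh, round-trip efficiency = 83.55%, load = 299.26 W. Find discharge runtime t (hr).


Step 1: E_discharge = eta/100 * E_charge = 83.55/100 * 607.8 = 507.82 Wh
Step 2: t = E_discharge / P = 507.82 / 299.26 = 1.697 hr

1.697 hr


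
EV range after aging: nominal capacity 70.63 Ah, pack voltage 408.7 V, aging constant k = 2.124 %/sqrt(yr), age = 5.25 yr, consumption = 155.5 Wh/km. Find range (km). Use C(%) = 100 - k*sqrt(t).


Step 1: capacity retention = 100 - 2.124 * sqrt(5.25) = 100 - 2.124 * 2.2913 = 95.133%
Step 2: C_now = 70.63 * 95.133/100 = 67.192 Ah
Step 3: E_pack = V * C_now = 408.7 * 67.192 = 27461 Wh
Step 4: range = E_pack / consumption = 27461 / 155.5 = 176.6 km

176.6 km


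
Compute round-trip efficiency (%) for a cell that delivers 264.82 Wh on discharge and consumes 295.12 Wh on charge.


Round-trip efficiency = 264.82/295.12 * 100% = 89.73%

89.73%


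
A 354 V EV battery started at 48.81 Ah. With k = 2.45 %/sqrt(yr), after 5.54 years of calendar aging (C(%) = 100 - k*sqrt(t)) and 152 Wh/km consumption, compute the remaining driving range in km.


Step 1: capacity retention = 100 - 2.45 * sqrt(5.54) = 100 - 2.45 * 2.3537 = 94.233%
Step 2: C_now = 48.81 * 94.233/100 = 45.995 Ah
Step 3: E_pack = V * C_now = 354 * 45.995 = 16282 Wh
Step 4: range = E_pack / consumption = 16282 / 152 = 107.1 km

107.1 km


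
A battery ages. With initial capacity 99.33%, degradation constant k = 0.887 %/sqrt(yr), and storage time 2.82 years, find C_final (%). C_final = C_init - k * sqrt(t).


Step 1: sqrt(2.82 yr) = 1.6793
Step 2: drop = 0.887 * 1.6793 = 1.4895
Step 3: C_final = 99.33 - 1.4895 = 97.84%

97.84%


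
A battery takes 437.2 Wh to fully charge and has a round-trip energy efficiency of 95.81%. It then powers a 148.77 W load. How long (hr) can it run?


Step 1: E_discharge = eta/100 * E_charge = 95.81/100 * 437.2 = 418.88 Wh
Step 2: t = E_discharge / P = 418.88 / 148.77 = 2.816 hr

2.816 hr


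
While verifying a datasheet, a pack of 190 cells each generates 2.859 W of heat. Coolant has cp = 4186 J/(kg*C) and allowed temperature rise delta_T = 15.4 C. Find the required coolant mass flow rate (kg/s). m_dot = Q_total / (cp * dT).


Q_total = 190 * 2.859 = 543.21 W
m_dot = Q_total / (cp * dT) = 543.21 / (4186 * 15.4) = 0.008427 kg/s

0.008427 kg/s


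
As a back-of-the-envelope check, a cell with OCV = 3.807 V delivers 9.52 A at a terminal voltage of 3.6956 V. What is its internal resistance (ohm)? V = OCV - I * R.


R = (OCV - V) / I = (3.807 - 3.6956) / 9.52 = 0.01170 ohm

0.01170 ohm


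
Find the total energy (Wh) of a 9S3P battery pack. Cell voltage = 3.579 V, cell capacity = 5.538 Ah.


V_pack = 9 * 3.579 = 32.211 V
C_pack = 3 * 5.538 = 16.614 Ah
E = V_pack * C_pack = 32.211 * 16.614 = 535.2 Wh

535.2 Wh


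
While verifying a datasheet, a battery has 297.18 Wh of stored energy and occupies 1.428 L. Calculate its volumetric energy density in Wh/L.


ED = E / V = 297.18 / 1.428 = 208.1 Wh/L

208.1 Wh/L


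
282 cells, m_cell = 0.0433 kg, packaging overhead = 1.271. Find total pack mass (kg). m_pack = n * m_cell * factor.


Cell mass sum = 282 * 0.0433 = 12.211 kg
With overhead 1.271: m_pack = 12.211 * 1.271 = 15.52 kg

15.52 kg


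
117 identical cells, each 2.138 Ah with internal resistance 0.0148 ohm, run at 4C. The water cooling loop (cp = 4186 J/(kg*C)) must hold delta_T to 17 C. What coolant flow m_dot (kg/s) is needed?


Step 1: I = 4 * 2.138 = 8.552 A
Step 2: Q_cell = I^2 * R = 8.552^2 * 0.0148 = 1.0824 W
Step 3: Q_total = 117 * 1.0824 = 126.64 W
Step 4: m_dot = Q_total / (cp * dT) = 126.64 / (4186 * 17) = 0.001780 kg/s

0.001780 kg/s


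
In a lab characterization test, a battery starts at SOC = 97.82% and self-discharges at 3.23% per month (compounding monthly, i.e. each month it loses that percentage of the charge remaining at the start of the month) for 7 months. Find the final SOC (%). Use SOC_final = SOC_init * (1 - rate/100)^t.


Monthly retention factor = 1 - 3.23/100 = 0.9677
Over 7 months: factor^7 = 0.79467
SOC_final = 97.82 * 0.79467 = 77.73%

77.73%


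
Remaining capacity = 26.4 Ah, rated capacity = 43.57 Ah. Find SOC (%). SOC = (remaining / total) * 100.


SOC% = 26.4 / 43.57 * 100 = 60.59%

60.59%


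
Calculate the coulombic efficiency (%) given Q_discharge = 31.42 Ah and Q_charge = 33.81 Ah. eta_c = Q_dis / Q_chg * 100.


eta_c = Q_dis / Q_chg * 100 = 31.42 / 33.81 * 100 = 92.93%

92.93%


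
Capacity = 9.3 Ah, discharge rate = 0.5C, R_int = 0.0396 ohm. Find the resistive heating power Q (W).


Step 1: I = C_rate * capacity = 0.5 * 9.3 = 4.65 A
Step 2: Q = I^2 * R = 4.65^2 * 0.0396 = 21.623 * 0.0396 = 0.8563 W

0.8563 W


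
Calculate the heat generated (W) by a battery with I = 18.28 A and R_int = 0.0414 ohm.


Q = I^2 * R = 18.28^2 * 0.0414 = 13.83 W

13.83 W


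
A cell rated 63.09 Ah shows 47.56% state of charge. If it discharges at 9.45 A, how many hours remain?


Step 1: remaining = SOC/100 * C_total = 47.56/100 * 63.09 = 30.006 Ah
Step 2: t = remaining / I = 30.006 / 9.45 = 3.175 hr

3.175 hr


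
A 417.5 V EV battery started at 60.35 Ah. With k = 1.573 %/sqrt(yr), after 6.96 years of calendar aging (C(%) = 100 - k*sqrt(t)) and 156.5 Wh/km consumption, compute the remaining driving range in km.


Step 1: capacity retention = 100 - 1.573 * sqrt(6.96) = 100 - 1.573 * 2.6382 = 95.85%
Step 2: C_now = 60.35 * 95.85/100 = 57.845 Ah
Step 3: E_pack = V * C_now = 417.5 * 57.845 = 24150 Wh
Step 4: range = E_pack / consumption = 24150 / 156.5 = 154.3 km

154.3 km


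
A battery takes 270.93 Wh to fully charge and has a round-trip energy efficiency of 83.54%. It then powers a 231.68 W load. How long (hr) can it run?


Step 1: E_discharge = eta/100 * E_charge = 83.54/100 * 270.93 = 226.33 Wh
Step 2: t = E_discharge / P = 226.33 / 231.68 = 0.9769 hr

0.9769 hr


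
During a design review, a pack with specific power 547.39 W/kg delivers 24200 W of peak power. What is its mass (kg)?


m = P / SP = 24200 / 547.39 = 44.21 kg

44.21 kg


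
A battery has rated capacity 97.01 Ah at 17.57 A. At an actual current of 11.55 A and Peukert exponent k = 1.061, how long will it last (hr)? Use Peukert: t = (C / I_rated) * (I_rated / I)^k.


Step 1: t_rated = C / I_rated = 97.01 / 17.57 = 5.5213 hr
Step 2: ratio = 17.57 / 11.55 = 1.5212
Step 3: ratio^k = 1.5212^1.061 = 1.5606
Step 4: t = t_rated * ratio^k = 5.5213 * 1.5606 = 8.617 hr

8.617 hr


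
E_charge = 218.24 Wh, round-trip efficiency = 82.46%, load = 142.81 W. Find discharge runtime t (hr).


Step 1: E_discharge = eta/100 * E_charge = 82.46/100 * 218.24 = 179.96 Wh
Step 2: t = E_discharge / P = 179.96 / 142.81 = 1.260 hr

1.260 hr


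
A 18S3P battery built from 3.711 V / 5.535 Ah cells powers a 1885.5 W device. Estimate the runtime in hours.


Step 1: E_pack = Ns * V_cell * Np * C_cell = 18 * 3.711 * 3 * 5.535 = 1109.2 Wh
Step 2: t = E_pack / P = 1109.2 / 1885.5 = 0.5883 hr

0.5883 hr


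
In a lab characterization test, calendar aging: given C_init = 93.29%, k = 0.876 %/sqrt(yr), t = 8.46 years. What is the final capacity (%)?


sqrt(t) = sqrt(8.46) = 2.9086
C_final = 93.29 - 0.876 * 2.9086 = 90.74%

90.74%


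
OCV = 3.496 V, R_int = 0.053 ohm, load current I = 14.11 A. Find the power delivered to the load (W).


Step 1: V_terminal = OCV - I*R = 3.496 - 14.11 * 0.053 = 2.7482 V
Step 2: P_out = V_terminal * I = 2.7482 * 14.11 = 38.78 W

38.78 W


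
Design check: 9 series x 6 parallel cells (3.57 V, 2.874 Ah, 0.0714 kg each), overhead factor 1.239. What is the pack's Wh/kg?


Step 1: V_pack = 9 * 3.57 = 32.13 V
Step 2: C_pack = 6 * 2.874 = 17.244 Ah
Step 3: E_pack = V_pack * C_pack = 32.13 * 17.244 = 554.05 Wh
Step 4: m_pack = 9 * 6 * 0.0714 * 1.239 = 4.7771 kg
Step 5: ED = E_pack / m_pack = 554.05 / 4.7771 = 116.0 Wh/kg

116.0 Wh/kg


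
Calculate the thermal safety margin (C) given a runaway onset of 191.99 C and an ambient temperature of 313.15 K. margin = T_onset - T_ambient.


Convert: T_ambient = 313.15 K = 40 C
margin = 191.99 - 40 = 151.99 C

151.99 C


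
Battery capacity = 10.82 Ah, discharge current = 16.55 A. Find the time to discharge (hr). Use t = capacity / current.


t = capacity / current = 10.82 / 16.55 = 0.6538 hr

0.6538 hr


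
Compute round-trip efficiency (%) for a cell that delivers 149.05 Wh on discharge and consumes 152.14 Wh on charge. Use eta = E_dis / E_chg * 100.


Round-trip efficiency = 149.05/152.14 * 100% = 97.97%

97.97%


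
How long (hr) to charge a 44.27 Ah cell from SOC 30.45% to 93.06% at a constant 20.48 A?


delta_Ah = 44.27 * (93.06 - 30.45) / 100 = 27.717 Ah
t = delta_Ah / I = 27.717 / 20.48 = 1.353 hr

1.353 hr


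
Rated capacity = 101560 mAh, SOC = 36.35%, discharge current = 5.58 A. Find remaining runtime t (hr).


Convert: C_total = 101560 mAh = 101.56 Ah
Step 1: remaining = SOC/100 * C_total = 36.35/100 * 101.56 = 36.917 Ah
Step 2: t = remaining / I = 36.917 / 5.58 = 6.616 hr

6.616 hr


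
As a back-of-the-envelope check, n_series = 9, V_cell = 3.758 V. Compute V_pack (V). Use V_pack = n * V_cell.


Series voltages add: 9 * 3.758 V = 33.822 V

33.822 V


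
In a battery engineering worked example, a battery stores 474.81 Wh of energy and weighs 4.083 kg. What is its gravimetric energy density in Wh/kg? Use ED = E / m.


ED = E / m = 474.81 / 4.083 = 116.3 Wh/kg

116.3 Wh/kg


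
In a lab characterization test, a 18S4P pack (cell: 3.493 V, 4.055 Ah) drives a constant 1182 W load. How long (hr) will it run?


Step 1: E_pack = Ns * V_cell * Np * C_cell = 18 * 3.493 * 4 * 4.055 = 1019.8 Wh
Step 2: t = E_pack / P = 1019.8 / 1182 = 0.8628 hr

0.8628 hr


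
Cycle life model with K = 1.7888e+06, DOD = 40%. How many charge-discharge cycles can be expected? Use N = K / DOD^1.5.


DOD^1.5 = 252.98
N = K / DOD^1.5 = 1.7888e+06 / 252.98 = 7071

7071 cycles


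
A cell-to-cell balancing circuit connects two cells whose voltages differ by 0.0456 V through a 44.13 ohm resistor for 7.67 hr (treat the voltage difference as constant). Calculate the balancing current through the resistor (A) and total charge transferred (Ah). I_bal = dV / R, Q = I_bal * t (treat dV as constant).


I_bal = dV / R = 0.0456 / 44.13 = 0.0010333 A
Q = I_bal * t = 0.0010333 * 7.67 = 0.007925 Ah

I=0.0010333 A, Q=0.007925 Ah


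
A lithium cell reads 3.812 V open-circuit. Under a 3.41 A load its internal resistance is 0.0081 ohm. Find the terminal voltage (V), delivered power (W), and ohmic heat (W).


Step 1: V_terminal = OCV - I*R = 3.812 - 3.41 * 0.0081 = 3.7844 V
Step 2: P_out = V_terminal * I = 3.7844 * 3.41 = 12.90 W
Step 3: Q = I^2 * R = 3.41^2 * 0.0081 = 0.09419 W

V=3.7844 V, P=12.90 W, Q=0.09419 W


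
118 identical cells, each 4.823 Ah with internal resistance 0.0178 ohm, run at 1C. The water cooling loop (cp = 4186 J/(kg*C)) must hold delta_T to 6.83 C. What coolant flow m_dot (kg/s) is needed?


Step 1: I = 1 * 4.823 = 4.823 A
Step 2: Q_cell = I^2 * R = 4.823^2 * 0.0178 = 0.41405 W
Step 3: Q_total = 118 * 0.41405 = 48.858 W
Step 4: m_dot = Q_total / (cp * dT) = 48.858 / (4186 * 6.83) = 0.001709 kg/s

0.001709 kg/s


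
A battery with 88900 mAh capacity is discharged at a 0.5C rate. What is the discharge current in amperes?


Convert: capacity = 88900 mAh = 88.9 Ah
I = C_rate * capacity = 0.5 * 88.9 = 44.45 A

44.45 A


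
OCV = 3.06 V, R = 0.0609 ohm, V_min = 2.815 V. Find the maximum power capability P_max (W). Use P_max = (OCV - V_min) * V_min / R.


P_max = (OCV - V_min) * V_min / R = (3.06 - 2.815) * 2.815 / 0.0609 = 0.245 * 2.815 / 0.0609 = 11.32 W

11.32 W


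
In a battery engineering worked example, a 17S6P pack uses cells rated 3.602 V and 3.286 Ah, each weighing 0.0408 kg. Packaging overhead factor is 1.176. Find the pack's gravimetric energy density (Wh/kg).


Step 1: V_pack = 17 * 3.602 = 61.234 V
Step 2: C_pack = 6 * 3.286 = 19.716 Ah
Step 3: E_pack = V_pack * C_pack = 61.234 * 19.716 = 1207.3 Wh
Step 4: m_pack = 17 * 6 * 0.0408 * 1.176 = 4.894 kg
Step 5: ED = E_pack / m_pack = 1207.3 / 4.894 = 246.7 Wh/kg

246.7 Wh/kg


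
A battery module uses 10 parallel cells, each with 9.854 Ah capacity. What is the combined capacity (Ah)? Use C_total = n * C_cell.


C_total = 10 * 9.854 = 98.54 Ah

98.54 Ah


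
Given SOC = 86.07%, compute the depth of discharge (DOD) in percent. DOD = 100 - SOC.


Complement of SOC: DOD = 100% - 86.07% = 13.93%

13.93%


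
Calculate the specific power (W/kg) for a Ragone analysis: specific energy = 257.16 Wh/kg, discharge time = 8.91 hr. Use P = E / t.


Specific power = 257.16 Wh/kg / 8.91 hr = 28.86 W/kg

28.86 W/kg


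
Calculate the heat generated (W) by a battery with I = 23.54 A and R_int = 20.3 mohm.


Convert: R = 20.3 mohm = 0.0203 ohm
Q = I^2 * R = 23.54^2 * 0.0203 = 11.25 W

11.25 W


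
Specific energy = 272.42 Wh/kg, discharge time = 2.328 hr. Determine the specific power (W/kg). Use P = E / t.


P_specific = E / t = 272.42 / 2.328 = 117.0 W/kg

117.0 W/kg


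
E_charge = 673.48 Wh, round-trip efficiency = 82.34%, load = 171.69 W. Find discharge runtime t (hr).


Step 1: E_discharge = eta/100 * E_charge = 82.34/100 * 673.48 = 554.54 Wh
Step 2: t = E_discharge / P = 554.54 / 171.69 = 3.230 hr

3.230 hr


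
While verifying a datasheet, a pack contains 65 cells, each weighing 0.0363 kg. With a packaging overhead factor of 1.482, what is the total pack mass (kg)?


Cell mass sum = 65 * 0.0363 = 2.3595 kg
With overhead 1.482: m_pack = 2.3595 * 1.482 = 3.497 kg

3.497 kg


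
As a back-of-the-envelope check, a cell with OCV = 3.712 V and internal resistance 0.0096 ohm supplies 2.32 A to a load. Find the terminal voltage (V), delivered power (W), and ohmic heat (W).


Step 1: V_terminal = OCV - I*R = 3.712 - 2.32 * 0.0096 = 3.6897 V
Step 2: P_out = V_terminal * I = 3.6897 * 2.32 = 8.560 W
Step 3: Q = I^2 * R = 2.32^2 * 0.0096 = 0.05167 W

V=3.6897 V, P=8.560 W, Q=0.05167 W


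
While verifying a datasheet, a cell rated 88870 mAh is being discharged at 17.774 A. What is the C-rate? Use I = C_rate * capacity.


Convert: capacity = 88870 mAh = 88.87 Ah
C_rate = I / capacity = 17.774 / 88.87 = 0.2C

0.2C


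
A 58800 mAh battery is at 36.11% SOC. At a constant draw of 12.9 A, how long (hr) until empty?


Convert: C_total = 58800 mAh = 58.8 Ah
Step 1: remaining = SOC/100 * C_total = 36.11/100 * 58.8 = 21.233 Ah
Step 2: t = remaining / I = 21.233 / 12.9 = 1.646 hr

1.646 hr


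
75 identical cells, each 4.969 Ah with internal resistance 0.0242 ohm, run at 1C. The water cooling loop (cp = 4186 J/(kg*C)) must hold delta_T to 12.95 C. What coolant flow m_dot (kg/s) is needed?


Step 1: I = 1 * 4.969 = 4.969 A
Step 2: Q_cell = I^2 * R = 4.969^2 * 0.0242 = 0.59752 W
Step 3: Q_total = 75 * 0.59752 = 44.814 W
Step 4: m_dot = Q_total / (cp * dT) = 44.814 / (4186 * 12.95) = 8.267e-04 kg/s

8.267e-04 kg/s


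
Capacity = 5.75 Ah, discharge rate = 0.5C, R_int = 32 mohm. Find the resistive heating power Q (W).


Convert: R = 32 mohm = 0.032 ohm
Step 1: I = C_rate * capacity = 0.5 * 5.75 = 2.875 A
Step 2: Q = I^2 * R = 2.875^2 * 0.032 = 8.2656 * 0.032 = 0.2645 W

0.2645 W


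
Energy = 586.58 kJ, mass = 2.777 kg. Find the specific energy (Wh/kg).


Convert: E = 586.58 kJ = 162.94 Wh
ED = E / m = 162.94 / 2.777 = 58.67 Wh/kg

58.67 Wh/kg


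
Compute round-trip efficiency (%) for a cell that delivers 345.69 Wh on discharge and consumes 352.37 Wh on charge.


eta_e = E_dis / E_chg * 100 = 345.69 / 352.37 * 100 = 98.10%

98.10%


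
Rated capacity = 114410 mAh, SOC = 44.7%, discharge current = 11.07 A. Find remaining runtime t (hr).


Convert: C_total = 114410 mAh = 114.41 Ah
Step 1: remaining = SOC/100 * C_total = 44.7/100 * 114.41 = 51.141 Ah
Step 2: t = remaining / I = 51.141 / 11.07 = 4.620 hr

4.620 hr


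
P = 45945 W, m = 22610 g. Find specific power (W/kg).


Convert: m = 22610 g = 22.61 kg
SP = P / m = 45945 / 22.61 = 2032 W/kg

2032 W/kg


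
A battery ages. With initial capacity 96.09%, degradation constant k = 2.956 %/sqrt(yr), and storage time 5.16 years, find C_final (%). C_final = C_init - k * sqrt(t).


Step 1: sqrt(5.16 yr) = 2.2716
Step 2: drop = 2.956 * 2.2716 = 6.7148
Step 3: C_final = 96.09 - 6.7148 = 89.38%

89.38%


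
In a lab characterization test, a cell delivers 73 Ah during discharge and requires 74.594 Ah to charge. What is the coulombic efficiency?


Coulombic efficiency = 73/74.594 * 100% = 97.86%

97.86%


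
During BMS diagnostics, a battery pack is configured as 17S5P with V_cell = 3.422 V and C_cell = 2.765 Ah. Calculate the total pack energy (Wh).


E = Ns * Vcell * Np * Ccell = 17 * 3.422 * 5 * 2.765 = 804.3 Wh

804.3 Wh


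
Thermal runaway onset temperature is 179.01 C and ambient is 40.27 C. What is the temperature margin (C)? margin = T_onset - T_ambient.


Safety margin = 179.01 C - 40.27 C = 138.74 C

138.74 C


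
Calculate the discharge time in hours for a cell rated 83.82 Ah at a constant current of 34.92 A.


Runtime = 83.82 Ah / 34.92 A = 2.400 hr

2.400 hr


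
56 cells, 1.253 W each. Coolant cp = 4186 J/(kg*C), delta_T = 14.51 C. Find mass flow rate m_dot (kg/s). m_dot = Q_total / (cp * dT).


Step 1: Total heat Q = 56 * 1.253 W = 70.168 W
Step 2: denom = cp * dT = 4186 * 14.51 = 60739
Step 3: m_dot = 70.168 / 60739 = 0.001155 kg/s

0.001155 kg/s


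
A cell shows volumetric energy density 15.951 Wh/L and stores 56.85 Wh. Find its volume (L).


V = E / ED = 56.85 / 15.951 = 3.564 L

3.564 L


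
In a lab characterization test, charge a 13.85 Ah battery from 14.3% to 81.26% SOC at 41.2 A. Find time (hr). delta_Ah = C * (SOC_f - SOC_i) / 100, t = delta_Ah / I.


delta_Ah = 13.85 * (81.26 - 14.3) / 100 = 9.274 Ah
t = delta_Ah / I = 9.274 / 41.2 = 0.2251 hr

0.2251 hr


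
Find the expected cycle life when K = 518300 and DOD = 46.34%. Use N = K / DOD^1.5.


DOD^1.5 = 315.45
N = K / DOD^1.5 = 518300 / 315.45 = 1643

1643 cycles


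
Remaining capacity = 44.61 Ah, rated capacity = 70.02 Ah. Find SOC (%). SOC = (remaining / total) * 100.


SOC = (remaining / total) * 100 = (44.61 / 70.02) * 100 = 63.71%

63.71%


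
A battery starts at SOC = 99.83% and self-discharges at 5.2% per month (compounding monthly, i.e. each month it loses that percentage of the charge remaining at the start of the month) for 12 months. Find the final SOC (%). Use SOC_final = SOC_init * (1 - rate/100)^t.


decay = (1 - 5.2/100)^12 = 0.52687
SOC_final = 99.83 * 0.52687 = 52.60%

52.60%


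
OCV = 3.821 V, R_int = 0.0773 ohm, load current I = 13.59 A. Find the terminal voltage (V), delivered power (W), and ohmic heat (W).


Step 1: V_terminal = OCV - I*R = 3.821 - 13.59 * 0.0773 = 2.7705 V
Step 2: P_out = V_terminal * I = 2.7705 * 13.59 = 37.65 W
Step 3: Q = I^2 * R = 13.59^2 * 0.0773 = 14.28 W

V=2.7705 V, P=37.65 W, Q=14.28 W


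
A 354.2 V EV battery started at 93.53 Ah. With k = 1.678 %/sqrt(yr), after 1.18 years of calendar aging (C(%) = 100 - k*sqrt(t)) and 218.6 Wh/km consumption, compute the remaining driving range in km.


Step 1: capacity retention = 100 - 1.678 * sqrt(1.18) = 100 - 1.678 * 1.0863 = 98.177%
Step 2: C_now = 93.53 * 98.177/100 = 91.825 Ah
Step 3: E_pack = V * C_now = 354.2 * 91.825 = 32524 Wh
Step 4: range = E_pack / consumption = 32524 / 218.6 = 148.8 km

148.8 km


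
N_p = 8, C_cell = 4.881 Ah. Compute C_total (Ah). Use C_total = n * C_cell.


C_total = 8 * 4.881 = 39.048 Ah

39.048 Ah


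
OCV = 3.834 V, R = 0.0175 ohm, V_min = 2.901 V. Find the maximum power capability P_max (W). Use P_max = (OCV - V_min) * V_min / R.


dV = OCV - V_min = 0.933 V (so I_max = dV / R)
P_max = dV * V_min / R = 0.933 * 2.901 / 0.0175 = 154.7 W

154.7 W


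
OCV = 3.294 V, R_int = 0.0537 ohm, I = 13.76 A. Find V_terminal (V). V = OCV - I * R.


IR drop = 13.76 * 0.0537 = 0.73891 V
V = 3.294 - 0.73891 = 2.555 V

2.555 V


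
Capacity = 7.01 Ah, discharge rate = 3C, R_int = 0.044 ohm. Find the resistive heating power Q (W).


Step 1: I = C_rate * capacity = 3 * 7.01 = 21.03 A
Step 2: Q = I^2 * R = 21.03^2 * 0.044 = 442.26 * 0.044 = 19.46 W

19.46 W


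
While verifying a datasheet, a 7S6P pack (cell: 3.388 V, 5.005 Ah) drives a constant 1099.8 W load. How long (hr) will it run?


Step 1: E_pack = Ns * V_cell * Np * C_cell = 7 * 3.388 * 6 * 5.005 = 712.19 Wh
Step 2: t = E_pack / P = 712.19 / 1099.8 = 0.6476 hr

0.6476 hr


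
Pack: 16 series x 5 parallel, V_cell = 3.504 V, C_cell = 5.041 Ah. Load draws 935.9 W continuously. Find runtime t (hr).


Step 1: E_pack = Ns * V_cell * Np * C_cell = 16 * 3.504 * 5 * 5.041 = 1413.1 Wh
Step 2: t = E_pack / P = 1413.1 / 935.9 = 1.510 hr

1.510 hr


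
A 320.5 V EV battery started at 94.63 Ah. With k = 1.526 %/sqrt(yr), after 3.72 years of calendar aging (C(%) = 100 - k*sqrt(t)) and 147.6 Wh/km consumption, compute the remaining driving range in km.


Step 1: capacity retention = 100 - 1.526 * sqrt(3.72) = 100 - 1.526 * 1.9287 = 97.057%
Step 2: C_now = 94.63 * 97.057/100 = 91.845 Ah
Step 3: E_pack = V * C_now = 320.5 * 91.845 = 29436 Wh
Step 4: range = E_pack / consumption = 29436 / 147.6 = 199.4 km

199.4 km


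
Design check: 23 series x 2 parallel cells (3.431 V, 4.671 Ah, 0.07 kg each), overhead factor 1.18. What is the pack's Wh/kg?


Step 1: V_pack = 23 * 3.431 = 78.913 V
Step 2: C_pack = 2 * 4.671 = 9.342 Ah
Step 3: E_pack = V_pack * C_pack = 78.913 * 9.342 = 737.21 Wh
Step 4: m_pack = 23 * 2 * 0.07 * 1.18 = 3.7996 kg
Step 5: ED = E_pack / m_pack = 737.21 / 3.7996 = 194.0 Wh/kg

194.0 Wh/kg


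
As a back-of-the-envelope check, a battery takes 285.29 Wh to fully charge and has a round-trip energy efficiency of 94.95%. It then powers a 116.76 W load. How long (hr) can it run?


Step 1: E_discharge = eta/100 * E_charge = 94.95/100 * 285.29 = 270.88 Wh
Step 2: t = E_discharge / P = 270.88 / 116.76 = 2.320 hr

2.320 hr


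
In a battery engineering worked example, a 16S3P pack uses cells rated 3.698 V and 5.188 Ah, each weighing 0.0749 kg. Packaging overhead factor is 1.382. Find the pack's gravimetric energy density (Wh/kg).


Step 1: V_pack = 16 * 3.698 = 59.168 V
Step 2: C_pack = 3 * 5.188 = 15.564 Ah
Step 3: E_pack = V_pack * C_pack = 59.168 * 15.564 = 920.89 Wh
Step 4: m_pack = 16 * 3 * 0.0749 * 1.382 = 4.9686 kg
Step 5: ED = E_pack / m_pack = 920.89 / 4.9686 = 185.3 Wh/kg

185.3 Wh/kg


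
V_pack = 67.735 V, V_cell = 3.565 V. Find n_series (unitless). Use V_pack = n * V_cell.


n = V_pack / V_cell = 67.735 / 3.565 = 19

19


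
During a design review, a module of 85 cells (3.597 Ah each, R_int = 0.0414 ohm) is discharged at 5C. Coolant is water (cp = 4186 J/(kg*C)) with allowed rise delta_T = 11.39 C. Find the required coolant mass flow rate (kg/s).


Step 1: I = 5 * 3.597 = 17.985 A
Step 2: Q_cell = I^2 * R = 17.985^2 * 0.0414 = 13.391 W
Step 3: Q_total = 85 * 13.391 = 1138.2 W
Step 4: m_dot = Q_total / (cp * dT) = 1138.2 / (4186 * 11.39) = 0.02387 kg/s

0.02387 kg/s


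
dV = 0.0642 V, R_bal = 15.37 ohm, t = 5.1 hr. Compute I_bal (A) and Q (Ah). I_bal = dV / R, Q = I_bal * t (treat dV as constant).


First, Ohm's law: I_bal = 0.0642 V / 15.37 ohm = 0.004177 A
Then Q = I * t = 0.004177 A * 5.1 hr = 0.02130 Ah

I=0.004177 A, Q=0.02130 Ah


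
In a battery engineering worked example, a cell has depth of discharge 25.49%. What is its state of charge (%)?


SOC = 100 - DOD = 100 - 25.49 = 74.51%

74.51%


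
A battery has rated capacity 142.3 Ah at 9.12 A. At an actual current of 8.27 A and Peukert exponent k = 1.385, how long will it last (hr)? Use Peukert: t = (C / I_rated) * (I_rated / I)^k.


t_rated = C / I_rated = 142.3 / 9.12 = 15.603 hr
(I_rated/I)^k = (1.1028)^1.385 = 1.1451
t = t_rated * (I_rated/I)^k = 15.603 * 1.1451 = 17.87 hr

17.87 hr


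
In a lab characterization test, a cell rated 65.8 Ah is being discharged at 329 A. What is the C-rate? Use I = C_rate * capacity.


Rearranging: C_rate = 329 / 65.8 = 5C

5C


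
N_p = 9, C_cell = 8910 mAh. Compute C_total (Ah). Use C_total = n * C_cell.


Convert: C_cell = 8910 mAh = 8.91 Ah
C_total = 9 * 8.91 = 80.19 Ah

80.19 Ah


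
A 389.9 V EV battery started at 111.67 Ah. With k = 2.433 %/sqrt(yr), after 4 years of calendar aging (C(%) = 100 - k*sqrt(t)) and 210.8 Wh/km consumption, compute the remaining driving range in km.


Step 1: capacity retention = 100 - 2.433 * sqrt(4) = 100 - 2.433 * 2 = 95.134%
Step 2: C_now = 111.67 * 95.134/100 = 106.24 Ah
Step 3: E_pack = V * C_now = 389.9 * 106.24 = 41423 Wh
Step 4: range = E_pack / consumption = 41423 / 210.8 = 196.5 km

196.5 km


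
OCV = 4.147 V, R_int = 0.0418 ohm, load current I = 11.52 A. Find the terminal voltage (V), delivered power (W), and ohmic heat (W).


Step 1: V_terminal = OCV - I*R = 4.147 - 11.52 * 0.0418 = 3.6655 V
Step 2: P_out = V_terminal * I = 3.6655 * 11.52 = 42.23 W
Step 3: Q = I^2 * R = 11.52^2 * 0.0418 = 5.547 W

V=3.6655 V, P=42.23 W, Q=5.547 W


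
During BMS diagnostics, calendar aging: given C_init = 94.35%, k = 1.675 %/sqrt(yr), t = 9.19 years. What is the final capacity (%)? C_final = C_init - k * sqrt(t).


sqrt(t) = sqrt(9.19) = 3.0315
C_final = 94.35 - 1.675 * 3.0315 = 89.27%

89.27%


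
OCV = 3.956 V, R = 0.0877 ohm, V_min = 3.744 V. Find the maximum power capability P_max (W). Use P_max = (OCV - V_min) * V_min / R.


dV = OCV - V_min = 0.212 V (so I_max = dV / R)
P_max = dV * V_min / R = 0.212 * 3.744 / 0.0877 = 9.050 W

9.050 W


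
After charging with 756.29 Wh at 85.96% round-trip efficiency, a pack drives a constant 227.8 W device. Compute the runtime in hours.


Step 1: E_discharge = eta/100 * E_charge = 85.96/100 * 756.29 = 650.11 Wh
Step 2: t = E_discharge / P = 650.11 / 227.8 = 2.854 hr

2.854 hr


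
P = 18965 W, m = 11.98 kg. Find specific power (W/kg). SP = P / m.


Specific power = 18965 W / 11.98 kg = 1583 W/kg

1583 W/kg


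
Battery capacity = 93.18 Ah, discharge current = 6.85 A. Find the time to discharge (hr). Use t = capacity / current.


Runtime = 93.18 Ah / 6.85 A = 13.60 hr

13.60 hr


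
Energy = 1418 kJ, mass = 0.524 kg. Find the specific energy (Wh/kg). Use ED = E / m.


Convert: E = 1418 kJ = 393.89 Wh
ED = E / m = 393.89 / 0.524 = 751.7 Wh/kg

751.7 Wh/kg


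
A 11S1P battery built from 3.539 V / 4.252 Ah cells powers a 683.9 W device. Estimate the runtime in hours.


Step 1: E_pack = Ns * V_cell * Np * C_cell = 11 * 3.539 * 1 * 4.252 = 165.53 Wh
Step 2: t = E_pack / P = 165.53 / 683.9 = 0.2420 hr

0.2420 hr


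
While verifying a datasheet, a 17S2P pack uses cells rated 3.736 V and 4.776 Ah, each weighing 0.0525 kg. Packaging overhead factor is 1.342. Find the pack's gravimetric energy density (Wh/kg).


Step 1: V_pack = 17 * 3.736 = 63.512 V
Step 2: C_pack = 2 * 4.776 = 9.552 Ah
Step 3: E_pack = V_pack * C_pack = 63.512 * 9.552 = 606.67 Wh
Step 4: m_pack = 17 * 2 * 0.0525 * 1.342 = 2.3955 kg
Step 5: ED = E_pack / m_pack = 606.67 / 2.3955 = 253.3 Wh/kg

253.3 Wh/kg
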